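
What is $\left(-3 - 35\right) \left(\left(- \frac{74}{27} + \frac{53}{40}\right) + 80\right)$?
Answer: $- \frac{1612549}{540} \approx -2986.2$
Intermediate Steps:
$\left(-3 - 35\right) \left(\left(- \frac{74}{27} + \frac{53}{40}\right) + 80\right) = \left(-3 - 35\right) \left(\left(\left(-74\right) \frac{1}{27} + 53 \cdot \frac{1}{40}\right) + 80\right) = - 38 \left(\left(- \frac{74}{27} + \frac{53}{40}\right) + 80\right) = - 38 \left(- \frac{1529}{1080} + 80\right) = \left(-38\right) \frac{84871}{1080} = - \frac{1612549}{540}$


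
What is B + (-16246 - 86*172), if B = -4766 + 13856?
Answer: -21948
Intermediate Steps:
B = 9090
B + (-16246 - 86*172) = 9090 + (-16246 - 86*172) = 9090 + (-16246 - 1*14792) = 9090 + (-16246 - 14792) = 9090 - 31038 = -21948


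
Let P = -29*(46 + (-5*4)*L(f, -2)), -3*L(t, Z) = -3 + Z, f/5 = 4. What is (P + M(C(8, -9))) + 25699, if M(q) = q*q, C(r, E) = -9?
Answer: 76238/3 ≈ 25413.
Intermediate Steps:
f = 20 (f = 5*4 = 20)
L(t, Z) = 1 - Z/3 (L(t, Z) = -(-3 + Z)/3 = 1 - Z/3)
M(q) = q**2
P = -1102/3 (P = -29*(46 + (-5*4)*(1 - 1/3*(-2))) = -29*(46 - 20*(1 + 2/3)) = -29*(46 - 20*5/3) = -29*(46 - 100/3) = -29*38/3 = -1102/3 ≈ -367.33)
(P + M(C(8, -9))) + 25699 = (-1102/3 + (-9)**2) + 25699 = (-1102/3 + 81) + 25699 = -859/3 + 25699 = 76238/3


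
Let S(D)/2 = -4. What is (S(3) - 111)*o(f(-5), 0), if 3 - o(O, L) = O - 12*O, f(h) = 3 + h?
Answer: 2261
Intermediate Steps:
S(D) = -8 (S(D) = 2*(-4) = -8)
o(O, L) = 3 + 11*O (o(O, L) = 3 - (O - 12*O) = 3 - (-11)*O = 3 + 11*O)
(S(3) - 111)*o(f(-5), 0) = (-8 - 111)*(3 + 11*(3 - 5)) = -119*(3 + 11*(-2)) = -119*(3 - 22) = -119*(-19) = 2261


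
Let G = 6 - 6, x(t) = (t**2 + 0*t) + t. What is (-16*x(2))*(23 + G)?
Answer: -2208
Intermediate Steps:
x(t) = t + t**2 (x(t) = (t**2 + 0) + t = t**2 + t = t + t**2)
G = 0
(-16*x(2))*(23 + G) = (-32*(1 + 2))*(23 + 0) = -32*3*23 = -16*6*23 = -96*23 = -2208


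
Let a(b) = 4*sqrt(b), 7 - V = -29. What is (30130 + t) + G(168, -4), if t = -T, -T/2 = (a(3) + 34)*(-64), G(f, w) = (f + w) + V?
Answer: 25978 - 512*sqrt(3) ≈ 25091.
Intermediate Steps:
V = 36 (V = 7 - 1*(-29) = 7 + 29 = 36)
G(f, w) = 36 + f + w (G(f, w) = (f + w) + 36 = 36 + f + w)
T = 4352 + 512*sqrt(3) (T = -2*(4*sqrt(3) + 34)*(-64) = -2*(34 + 4*sqrt(3))*(-64) = -2*(-2176 - 256*sqrt(3)) = 4352 + 512*sqrt(3) ≈ 5238.8)
t = -4352 - 512*sqrt(3) (t = -(4352 + 512*sqrt(3)) = -4352 - 512*sqrt(3) ≈ -5238.8)
(30130 + t) + G(168, -4) = (30130 + (-4352 - 512*sqrt(3))) + (36 + 168 - 4) = (25778 - 512*sqrt(3)) + 200 = 25978 - 512*sqrt(3)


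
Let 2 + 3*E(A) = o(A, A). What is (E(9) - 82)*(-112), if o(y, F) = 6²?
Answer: 23744/3 ≈ 7914.7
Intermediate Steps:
o(y, F) = 36
E(A) = 34/3 (E(A) = -⅔ + (⅓)*36 = -⅔ + 12 = 34/3)
(E(9) - 82)*(-112) = (34/3 - 82)*(-112) = -212/3*(-112) = 23744/3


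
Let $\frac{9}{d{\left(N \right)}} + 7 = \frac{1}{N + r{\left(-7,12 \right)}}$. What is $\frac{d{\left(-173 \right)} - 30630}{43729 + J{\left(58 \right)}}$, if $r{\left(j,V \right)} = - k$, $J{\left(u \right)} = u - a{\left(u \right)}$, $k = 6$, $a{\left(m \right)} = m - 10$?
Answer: $- \frac{12803877}{18282902} \approx -0.70032$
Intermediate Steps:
$a{\left(m \right)} = -10 + m$
$J{\left(u \right)} = 10$ ($J{\left(u \right)} = u - \left(-10 + u\right) = 10$)
$r{\left(j,V \right)} = -6$ ($r{\left(j,V \right)} = \left(-1\right) 6 = -6$)
$d{\left(N \right)} = \frac{9}{-7 + \frac{1}{-6 + N}}$ ($d{\left(N \right)} = \frac{9}{-7 + \frac{1}{N - 6}} = \frac{9}{-7 + \frac{1}{-6 + N}}$)
$\frac{d{\left(-173 \right)} - 30630}{43729 + J{\left(58 \right)}} = \frac{\frac{9 \left(6 - -173\right)}{-43 + 7 \left(-173\right)} - 30630}{43729 + 10} = \frac{\frac{9 \left(6 + 173\right)}{-43 - 1211} - 30630}{43739} = \left(9 \frac{1}{-1254} \cdot 179 - 30630\right) \frac{1}{43739} = \left(9 \left(- \frac{1}{1254}\right) 179 - 30630\right) \frac{1}{43739} = \left(- \frac{537}{418} - 30630\right) \frac{1}{43739} = \left(- \frac{12803877}{418}\right) \frac{1}{43739} = - \frac{12803877}{18282902}$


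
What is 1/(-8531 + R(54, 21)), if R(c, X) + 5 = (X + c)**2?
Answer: -1/2911 ≈ -0.00034352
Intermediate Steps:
R(c, X) = -5 + (X + c)**2
1/(-8531 + R(54, 21)) = 1/(-8531 + (-5 + (21 + 54)**2)) = 1/(-8531 + (-5 + 75**2)) = 1/(-8531 + (-5 + 5625)) = 1/(-8531 + 5620) = 1/(-2911) = -1/2911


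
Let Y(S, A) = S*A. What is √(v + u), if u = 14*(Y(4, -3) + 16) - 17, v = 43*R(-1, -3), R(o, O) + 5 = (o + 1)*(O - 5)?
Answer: 4*I*√11 ≈ 13.266*I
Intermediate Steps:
R(o, O) = -5 + (1 + o)*(-5 + O) (R(o, O) = -5 + (o + 1)*(O - 5) = -5 + (1 + o)*(-5 + O))
v = -215 (v = 43*(-10 - 3 - 5*(-1) - 3*(-1)) = 43*(-10 - 3 + 5 + 3) = 43*(-5) = -215)
Y(S, A) = A*S
u = 39 (u = 14*(-3*4 + 16) - 17 = 14*(-12 + 16) - 17 = 14*4 - 17 = 56 - 17 = 39)
√(v + u) = √(-215 + 39) = √(-176) = 4*I*√11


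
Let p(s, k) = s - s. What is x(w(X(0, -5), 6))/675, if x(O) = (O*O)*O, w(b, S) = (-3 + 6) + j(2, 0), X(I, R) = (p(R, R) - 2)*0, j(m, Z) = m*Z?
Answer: 1/25 ≈ 0.040000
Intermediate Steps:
j(m, Z) = Z*m
p(s, k) = 0
X(I, R) = 0 (X(I, R) = (0 - 2)*0 = -2*0 = 0)
w(b, S) = 3 (w(b, S) = (-3 + 6) + 0*2 = 3 + 0 = 3)
x(O) = O³ (x(O) = O²*O = O³)
x(w(X(0, -5), 6))/675 = 3³/675 = 27*(1/675) = 1/25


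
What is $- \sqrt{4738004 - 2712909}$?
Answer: $- \sqrt{2025095} \approx -1423.1$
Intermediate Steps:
$- \sqrt{4738004 - 2712909} = - \sqrt{2025095}$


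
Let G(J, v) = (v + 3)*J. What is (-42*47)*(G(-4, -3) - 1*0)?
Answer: 0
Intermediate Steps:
G(J, v) = J*(3 + v) (G(J, v) = (3 + v)*J = J*(3 + v))
(-42*47)*(G(-4, -3) - 1*0) = (-42*47)*(-4*(3 - 3) - 1*0) = -1974*(-4*0 + 0) = -1974*(0 + 0) = -1974*0 = 0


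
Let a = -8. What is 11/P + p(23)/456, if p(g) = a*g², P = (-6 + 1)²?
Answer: -12598/1425 ≈ -8.8407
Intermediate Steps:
P = 25 (P = (-5)² = 25)
p(g) = -8*g²
11/P + p(23)/456 = 11/25 - 8*23²/456 = 11*(1/25) - 8*529*(1/456) = 11/25 - 4232*1/456 = 11/25 - 529/57 = -12598/1425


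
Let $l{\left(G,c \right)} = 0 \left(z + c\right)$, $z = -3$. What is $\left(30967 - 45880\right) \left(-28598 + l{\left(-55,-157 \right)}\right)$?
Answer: $426481974$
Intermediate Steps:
$l{\left(G,c \right)} = 0$ ($l{\left(G,c \right)} = 0 \left(-3 + c\right) = 0$)
$\left(30967 - 45880\right) \left(-28598 + l{\left(-55,-157 \right)}\right) = \left(30967 - 45880\right) \left(-28598 + 0\right) = \left(-14913\right) \left(-28598\right) = 426481974$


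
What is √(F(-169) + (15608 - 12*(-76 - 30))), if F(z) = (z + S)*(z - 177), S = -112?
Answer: √114106 ≈ 337.80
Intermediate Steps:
F(z) = (-177 + z)*(-112 + z) (F(z) = (z - 112)*(z - 177) = (-112 + z)*(-177 + z) = (-177 + z)*(-112 + z))
√(F(-169) + (15608 - 12*(-76 - 30))) = √((19824 + (-169)² - 289*(-169)) + (15608 - 12*(-76 - 30))) = √((19824 + 28561 + 48841) + (15608 - 12*(-106))) = √(97226 + (15608 - 1*(-1272))) = √(97226 + (15608 + 1272)) = √(97226 + 16880) = √114106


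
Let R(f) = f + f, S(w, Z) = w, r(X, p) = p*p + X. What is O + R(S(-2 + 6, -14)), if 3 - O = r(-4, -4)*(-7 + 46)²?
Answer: -18241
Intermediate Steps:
r(X, p) = X + p² (r(X, p) = p² + X = X + p²)
R(f) = 2*f
O = -18249 (O = 3 - (-4 + (-4)²)*(-7 + 46)² = 3 - (-4 + 16)*39² = 3 - 12*1521 = 3 - 1*18252 = 3 - 18252 = -18249)
O + R(S(-2 + 6, -14)) = -18249 + 2*(-2 + 6) = -18249 + 2*4 = -18249 + 8 = -18241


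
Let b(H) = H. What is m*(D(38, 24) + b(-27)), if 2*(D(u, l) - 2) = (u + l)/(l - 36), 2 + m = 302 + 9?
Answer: -34093/4 ≈ -8523.3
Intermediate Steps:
m = 309 (m = -2 + (302 + 9) = -2 + 311 = 309)
D(u, l) = 2 + (l + u)/(2*(-36 + l)) (D(u, l) = 2 + ((u + l)/(l - 36))/2 = 2 + ((l + u)/(-36 + l))/2 = 2 + (l + u)/(2*(-36 + l)))
m*(D(38, 24) + b(-27)) = 309*((-144 + 38 + 5*24)/(2*(-36 + 24)) - 27) = 309*((½)*(-144 + 38 + 120)/(-12) - 27) = 309*((½)*(-1/12)*14 - 27) = 309*(-7/12 - 27) = 309*(-331/12) = -34093/4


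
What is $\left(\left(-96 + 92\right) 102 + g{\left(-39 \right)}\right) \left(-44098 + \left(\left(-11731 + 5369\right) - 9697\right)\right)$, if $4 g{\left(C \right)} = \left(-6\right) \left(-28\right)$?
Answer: $22017462$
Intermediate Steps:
$g{\left(C \right)} = 42$ ($g{\left(C \right)} = \frac{\left(-6\right) \left(-28\right)}{4} = \frac{1}{4} \cdot 168 = 42$)
$\left(\left(-96 + 92\right) 102 + g{\left(-39 \right)}\right) \left(-44098 + \left(\left(-11731 + 5369\right) - 9697\right)\right) = \left(\left(-96 + 92\right) 102 + 42\right) \left(-44098 + \left(\left(-11731 + 5369\right) - 9697\right)\right) = \left(\left(-4\right) 102 + 42\right) \left(-44098 - 16059\right) = \left(-408 + 42\right) \left(-44098 - 16059\right) = \left(-366\right) \left(-60157\right) = 22017462$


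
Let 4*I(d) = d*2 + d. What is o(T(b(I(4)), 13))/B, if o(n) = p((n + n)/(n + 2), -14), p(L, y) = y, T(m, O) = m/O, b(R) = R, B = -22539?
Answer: 14/22539 ≈ 0.00062115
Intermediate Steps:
I(d) = 3*d/4 (I(d) = (d*2 + d)/4 = (2*d + d)/4 = (3*d)/4 = 3*d/4)
o(n) = -14
o(T(b(I(4)), 13))/B = -14/(-22539) = -14*(-1/22539) = 14/22539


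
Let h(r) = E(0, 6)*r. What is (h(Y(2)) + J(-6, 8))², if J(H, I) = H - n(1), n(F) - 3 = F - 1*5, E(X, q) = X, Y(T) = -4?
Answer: 25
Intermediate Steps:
n(F) = -2 + F (n(F) = 3 + (F - 1*5) = 3 + (F - 5) = 3 + (-5 + F) = -2 + F)
J(H, I) = 1 + H (J(H, I) = H - (-2 + 1) = H - 1*(-1) = H + 1 = 1 + H)
h(r) = 0 (h(r) = 0*r = 0)
(h(Y(2)) + J(-6, 8))² = (0 + (1 - 6))² = (0 - 5)² = (-5)² = 25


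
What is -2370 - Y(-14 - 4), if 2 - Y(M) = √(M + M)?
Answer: -2372 + 6*I ≈ -2372.0 + 6.0*I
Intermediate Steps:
Y(M) = 2 - √2*√M (Y(M) = 2 - √(M + M) = 2 - √(2*M) = 2 - √2*√M)
-2370 - Y(-14 - 4) = -2370 - (2 - √2*√(-14 - 4)) = -2370 - (2 - √2*√(-18)) = -2370 - (2 - √2*3*I*√2) = -2370 - (2 - 6*I) = -2370 + (-2 + 6*I) = -2372 + 6*I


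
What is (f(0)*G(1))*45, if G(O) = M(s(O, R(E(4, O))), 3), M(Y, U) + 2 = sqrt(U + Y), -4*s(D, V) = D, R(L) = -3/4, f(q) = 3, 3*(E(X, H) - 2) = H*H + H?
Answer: -270 + 135*sqrt(11)/2 ≈ -46.128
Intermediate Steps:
E(X, H) = 2 + H/3 + H**2/3 (E(X, H) = 2 + (H*H + H)/3 = 2 + (H**2 + H)/3 = 2 + (H + H**2)/3 = 2 + (H/3 + H**2/3) = 2 + H/3 + H**2/3)
R(L) = -3/4 (R(L) = -3*1/4 = -3/4)
s(D, V) = -D/4
M(Y, U) = -2 + sqrt(U + Y)
G(O) = -2 + sqrt(3 - O/4)
(f(0)*G(1))*45 = (3*(-2 + sqrt(12 - 1*1)/2))*45 = (3*(-2 + sqrt(12 - 1)/2))*45 = (3*(-2 + sqrt(11)/2))*45 = (-6 + 3*sqrt(11)/2)*45 = -270 + 135*sqrt(11)/2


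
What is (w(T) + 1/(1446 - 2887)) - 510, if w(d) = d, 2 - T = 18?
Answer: -757967/1441 ≈ -526.00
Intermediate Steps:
T = -16 (T = 2 - 1*18 = 2 - 18 = -16)
(w(T) + 1/(1446 - 2887)) - 510 = (-16 + 1/(1446 - 2887)) - 510 = (-16 + 1/(-1441)) - 510 = (-16 - 1/1441) - 510 = -23057/1441 - 510 = -757967/1441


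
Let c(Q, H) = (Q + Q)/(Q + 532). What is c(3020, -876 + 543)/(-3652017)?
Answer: -755/1621495548 ≈ -4.6562e-7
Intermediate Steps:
c(Q, H) = 2*Q/(532 + Q) (c(Q, H) = (2*Q)/(532 + Q) = 2*Q/(532 + Q))
c(3020, -876 + 543)/(-3652017) = (2*3020/(532 + 3020))/(-3652017) = (2*3020/3552)*(-1/3652017) = (2*3020*(1/3552))*(-1/3652017) = (755/444)*(-1/3652017) = -755/1621495548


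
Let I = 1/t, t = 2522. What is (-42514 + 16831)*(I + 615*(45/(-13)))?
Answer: 137890717167/2522 ≈ 5.4675e+7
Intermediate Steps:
I = 1/2522 ≈ 0.00039651
(-42514 + 16831)*(I + 615*(45/(-13))) = (-42514 + 16831)*(1/2522 + 615*(45/(-13))) = -25683*(1/2522 + 615*(45*(-1/13))) = -25683*(1/2522 + 615*(-45/13)) = -25683*(1/2522 - 27675/13) = -25683*(-5368949/2522) = 137890717167/2522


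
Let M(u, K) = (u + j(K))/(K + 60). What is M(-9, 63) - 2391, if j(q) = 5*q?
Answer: -97929/41 ≈ -2388.5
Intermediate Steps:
M(u, K) = (u + 5*K)/(60 + K) (M(u, K) = (u + 5*K)/(K + 60) = (u + 5*K)/(60 + K))
M(-9, 63) - 2391 = (-9 + 5*63)/(60 + 63) - 2391 = (-9 + 315)/123 - 2391 = (1/123)*306 - 2391 = 102/41 - 2391 = -97929/41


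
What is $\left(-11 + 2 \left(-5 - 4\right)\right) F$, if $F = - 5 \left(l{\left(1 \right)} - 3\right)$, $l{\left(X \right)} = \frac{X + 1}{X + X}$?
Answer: $-290$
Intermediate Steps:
$l{\left(X \right)} = \frac{1 + X}{2 X}$
$F = 10$ ($F = - 5 \left(\frac{1 + 1}{2 \cdot 1} - 3\right) = - 5 \left(\frac{1}{2} \cdot 1 \cdot 2 - 3\right) = - 5 \left(1 - 3\right) = \left(-5\right) \left(-2\right) = 10$)
$\left(-11 + 2 \left(-5 - 4\right)\right) F = \left(-11 + 2 \left(-5 - 4\right)\right) 10 = \left(-11 + 2 \left(-9\right)\right) 10 = \left(-11 - 18\right) 10 = \left(-29\right) 10 = -290$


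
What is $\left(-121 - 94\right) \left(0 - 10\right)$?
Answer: $2150$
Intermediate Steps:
$\left(-121 - 94\right) \left(0 - 10\right) = - 215 \left(0 - 10\right) = \left(-215\right) \left(-10\right) = 2150$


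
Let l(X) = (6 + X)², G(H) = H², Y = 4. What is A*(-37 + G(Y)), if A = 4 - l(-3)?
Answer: 105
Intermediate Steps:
A = -5 (A = 4 - (6 - 3)² = 4 - 1*3² = 4 - 1*9 = 4 - 9 = -5)
A*(-37 + G(Y)) = -5*(-37 + 4²) = -5*(-37 + 16) = -5*(-21) = 105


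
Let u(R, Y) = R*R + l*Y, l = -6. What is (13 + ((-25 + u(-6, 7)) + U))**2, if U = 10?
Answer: 64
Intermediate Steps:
u(R, Y) = R**2 - 6*Y (u(R, Y) = R*R - 6*Y = R**2 - 6*Y)
(13 + ((-25 + u(-6, 7)) + U))**2 = (13 + ((-25 + ((-6)**2 - 6*7)) + 10))**2 = (13 + ((-25 + (36 - 42)) + 10))**2 = (13 + ((-25 - 6) + 10))**2 = (13 + (-31 + 10))**2 = (13 - 21)**2 = (-8)**2 = 64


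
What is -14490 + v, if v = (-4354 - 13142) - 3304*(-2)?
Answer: -25378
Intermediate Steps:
v = -10888 (v = -17496 + 6608 = -10888)
-14490 + v = -14490 - 10888 = -25378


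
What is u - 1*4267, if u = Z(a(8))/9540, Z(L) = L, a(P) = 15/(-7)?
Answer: -18996685/4452 ≈ -4267.0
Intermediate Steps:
a(P) = -15/7 (a(P) = 15*(-1/7) = -15/7)
u = -1/4452 (u = -15/7/9540 = -15/7*1/9540 = -1/4452 ≈ -0.00022462)
u - 1*4267 = -1/4452 - 1*4267 = -1/4452 - 4267 = -18996685/4452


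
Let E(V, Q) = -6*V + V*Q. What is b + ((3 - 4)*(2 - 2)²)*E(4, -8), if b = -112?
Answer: -112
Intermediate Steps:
E(V, Q) = -6*V + Q*V
b + ((3 - 4)*(2 - 2)²)*E(4, -8) = -112 + ((3 - 4)*(2 - 2)²)*(4*(-6 - 8)) = -112 + (-1*0²)*(4*(-14)) = -112 - 1*0*(-56) = -112 + 0*(-56) = -112 + 0 = -112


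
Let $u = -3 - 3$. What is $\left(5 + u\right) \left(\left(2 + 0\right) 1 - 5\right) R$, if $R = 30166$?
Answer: $90498$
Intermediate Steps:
$u = -6$ ($u = -3 - 3 = -6$)
$\left(5 + u\right) \left(\left(2 + 0\right) 1 - 5\right) R = \left(5 - 6\right) \left(\left(2 + 0\right) 1 - 5\right) 30166 = - (2 \cdot 1 - 5) 30166 = - (2 - 5) 30166 = \left(-1\right) \left(-3\right) 30166 = 3 \cdot 30166 = 90498$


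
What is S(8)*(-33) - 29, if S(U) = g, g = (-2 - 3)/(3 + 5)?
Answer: -67/8 ≈ -8.3750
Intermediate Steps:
g = -5/8 ≈ -0.62500
S(U) = -5/8
S(8)*(-33) - 29 = -5/8*(-33) - 29 = 165/8 - 29 = -67/8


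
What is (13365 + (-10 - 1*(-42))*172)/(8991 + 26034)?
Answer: 18869/35025 ≈ 0.53873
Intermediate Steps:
(13365 + (-10 - 1*(-42))*172)/(8991 + 26034) = (13365 + (-10 + 42)*172)/35025 = (13365 + 32*172)*(1/35025) = (13365 + 5504)*(1/35025) = 18869*(1/35025) = 18869/35025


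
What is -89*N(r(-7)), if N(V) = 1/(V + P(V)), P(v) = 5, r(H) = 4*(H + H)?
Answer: 89/51 ≈ 1.7451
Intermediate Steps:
r(H) = 8*H (r(H) = 4*(2*H) = 8*H)
N(V) = 1/(5 + V) (N(V) = 1/(V + 5) = 1/(5 + V))
-89*N(r(-7)) = -89/(5 + 8*(-7)) = -89/(5 - 56) = -89/(-51) = -89*(-1/51) = 89/51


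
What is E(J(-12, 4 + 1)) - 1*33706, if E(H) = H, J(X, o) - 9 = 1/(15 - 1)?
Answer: -471757/14 ≈ -33697.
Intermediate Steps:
J(X, o) = 127/14 (J(X, o) = 9 + 1/(15 - 1) = 9 + 1/14 = 127/14)
E(J(-12, 4 + 1)) - 1*33706 = 127/14 - 1*33706 = 127/14 - 33706 = -471757/14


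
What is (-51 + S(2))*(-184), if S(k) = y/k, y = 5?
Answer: 8924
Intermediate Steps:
S(k) = 5/k
(-51 + S(2))*(-184) = (-51 + 5/2)*(-184) = -97/2*(-184) = 8924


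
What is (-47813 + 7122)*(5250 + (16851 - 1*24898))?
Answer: 113812727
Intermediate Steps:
(-47813 + 7122)*(5250 + (16851 - 1*24898)) = -40691*(5250 + (16851 - 24898)) = -40691*(5250 - 8047) = -40691*(-2797) = 113812727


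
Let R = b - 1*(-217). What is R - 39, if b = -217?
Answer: -39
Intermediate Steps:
R = 0 (R = -217 - 1*(-217) = -217 + 217 = 0)
R - 39 = 0 - 39 = -39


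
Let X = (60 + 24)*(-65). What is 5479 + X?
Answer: 19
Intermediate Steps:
X = -5460 (X = 84*(-65) = -5460)
5479 + X = 5479 - 5460 = 19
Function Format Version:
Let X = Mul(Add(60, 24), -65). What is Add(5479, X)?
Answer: 19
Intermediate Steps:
X = -5460 (X = Mul(84, -65) = -5460)
Add(5479, X) = Add(5479, -5460) = 19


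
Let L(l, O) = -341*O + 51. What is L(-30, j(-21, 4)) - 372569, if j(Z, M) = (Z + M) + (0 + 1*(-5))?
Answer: -365016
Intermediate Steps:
j(Z, M) = -5 + M + Z (j(Z, M) = (M + Z) + (0 - 5) = (M + Z) - 5 = -5 + M + Z)
L(l, O) = 51 - 341*O
L(-30, j(-21, 4)) - 372569 = (51 - 341*(-5 + 4 - 21)) - 372569 = (51 - 341*(-22)) - 372569 = (51 + 7502) - 372569 = 7553 - 372569 = -365016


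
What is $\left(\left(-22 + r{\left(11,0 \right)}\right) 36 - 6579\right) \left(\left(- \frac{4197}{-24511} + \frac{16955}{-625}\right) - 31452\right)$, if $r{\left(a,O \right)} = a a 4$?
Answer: $- \frac{969587608959828}{3063875} \approx -3.1646 \cdot 10^{8}$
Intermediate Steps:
$r{\left(a,O \right)} = 4 a^{2}$ ($r{\left(a,O \right)} = a^{2} \cdot 4 = 4 a^{2}$)
$\left(\left(-22 + r{\left(11,0 \right)}\right) 36 - 6579\right) \left(\left(- \frac{4197}{-24511} + \frac{16955}{-625}\right) - 31452\right) = \left(\left(-22 + 4 \cdot 11^{2}\right) 36 - 6579\right) \left(\left(- \frac{4197}{-24511} + \frac{16955}{-625}\right) - 31452\right) = \left(\left(-22 + 4 \cdot 121\right) 36 - 6579\right) \left(\left(\left(-4197\right) \left(- \frac{1}{24511}\right) + 16955 \left(- \frac{1}{625}\right)\right) - 31452\right) = \left(\left(-22 + 484\right) 36 - 6579\right) \left(\left(\frac{4197}{24511} - \frac{3391}{125}\right) - 31452\right) = \left(462 \cdot 36 - 6579\right) \left(- \frac{82592176}{3063875} - 31452\right) = \left(16632 - 6579\right) \left(- \frac{96447588676}{3063875}\right) = 10053 \left(- \frac{96447588676}{3063875}\right) = - \frac{969587608959828}{3063875}$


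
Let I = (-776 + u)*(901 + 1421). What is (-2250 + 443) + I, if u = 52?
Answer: -1682935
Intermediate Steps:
I = -1681128 (I = (-776 + 52)*(901 + 1421) = -724*2322 = -1681128)
(-2250 + 443) + I = (-2250 + 443) - 1681128 = -1807 - 1681128 = -1682935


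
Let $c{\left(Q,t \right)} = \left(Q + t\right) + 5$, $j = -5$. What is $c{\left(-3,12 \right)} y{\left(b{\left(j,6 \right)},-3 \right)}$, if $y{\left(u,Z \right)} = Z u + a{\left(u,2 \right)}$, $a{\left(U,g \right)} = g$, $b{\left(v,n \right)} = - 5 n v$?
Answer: $-6272$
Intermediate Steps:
$b{\left(v,n \right)} = - 5 n v$
$c{\left(Q,t \right)} = 5 + Q + t$
$y{\left(u,Z \right)} = 2 + Z u$ ($y{\left(u,Z \right)} = Z u + 2 = 2 + Z u$)
$c{\left(-3,12 \right)} y{\left(b{\left(j,6 \right)},-3 \right)} = \left(5 - 3 + 12\right) \left(2 - 3 \left(\left(-5\right) 6 \left(-5\right)\right)\right) = 14 \left(2 - 450\right) = 14 \left(-448\right) = -6272$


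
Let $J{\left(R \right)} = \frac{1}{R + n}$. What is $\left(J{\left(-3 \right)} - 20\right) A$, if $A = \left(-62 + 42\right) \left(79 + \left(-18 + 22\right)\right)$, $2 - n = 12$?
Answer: $\frac{433260}{13} \approx 33328.0$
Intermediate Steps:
$n = -10$ ($n = 2 - 12 = -10$)
$A = -1660$ ($A = - 20 \left(79 + 4\right) = \left(-20\right) 83 = -1660$)
$J{\left(R \right)} = \frac{1}{-10 + R}$ ($J{\left(R \right)} = \frac{1}{R - 10} = \frac{1}{-10 + R}$)
$\left(J{\left(-3 \right)} - 20\right) A = \left(\frac{1}{-10 - 3} - 20\right) \left(-1660\right) = \left(\frac{1}{-13} - 20\right) \left(-1660\right) = \left(- \frac{1}{13} - 20\right) \left(-1660\right) = \left(- \frac{261}{13}\right) \left(-1660\right) = \frac{433260}{13}$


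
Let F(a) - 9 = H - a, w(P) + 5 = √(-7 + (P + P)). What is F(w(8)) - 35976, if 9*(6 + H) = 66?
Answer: -107891/3 ≈ -35964.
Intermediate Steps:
H = 4/3 (H = -6 + (⅑)*66 = -6 + 22/3 = 4/3 ≈ 1.3333)
w(P) = -5 + √(-7 + 2*P) (w(P) = -5 + √(-7 + (P + P)) = -5 + √(-7 + 2*P))
F(a) = 31/3 - a (F(a) = 9 + (4/3 - a) = 31/3 - a)
F(w(8)) - 35976 = (31/3 - (-5 + √(-7 + 2*8))) - 35976 = (31/3 - (-5 + √(-7 + 16))) - 35976 = (31/3 - (-5 + √9)) - 35976 = (31/3 - (-5 + 3)) - 35976 = (31/3 - 1*(-2)) - 35976 = (31/3 + 2) - 35976 = 37/3 - 35976 = -107891/3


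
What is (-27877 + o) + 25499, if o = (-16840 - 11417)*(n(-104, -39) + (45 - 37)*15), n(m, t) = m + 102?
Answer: -3336704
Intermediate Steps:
n(m, t) = 102 + m
o = -3334326 (o = (-16840 - 11417)*((102 - 104) + (45 - 37)*15) = -28257*(-2 + 8*15) = -28257*(-2 + 120) = -28257*118 = -3334326)
(-27877 + o) + 25499 = (-27877 - 3334326) + 25499 = -3362203 + 25499 = -3336704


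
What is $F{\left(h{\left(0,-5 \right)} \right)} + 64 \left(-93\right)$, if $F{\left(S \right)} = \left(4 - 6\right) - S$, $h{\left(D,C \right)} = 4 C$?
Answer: $-5934$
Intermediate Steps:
$F{\left(S \right)} = -2 - S$
$F{\left(h{\left(0,-5 \right)} \right)} + 64 \left(-93\right) = \left(-2 - 4 \left(-5\right)\right) + 64 \left(-93\right) = \left(-2 - -20\right) - 5952 = \left(-2 + 20\right) - 5952 = 18 - 5952 = -5934$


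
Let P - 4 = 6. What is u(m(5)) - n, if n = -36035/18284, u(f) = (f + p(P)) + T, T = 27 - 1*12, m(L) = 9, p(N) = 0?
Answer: 474851/18284 ≈ 25.971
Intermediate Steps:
P = 10 (P = 4 + 6 = 10)
T = 15 (T = 27 - 12 = 15)
u(f) = 15 + f (u(f) = (f + 0) + 15 = f + 15 = 15 + f)
n = -36035/18284 (n = -36035*1/18284 = -36035/18284 ≈ -1.9708)
u(m(5)) - n = (15 + 9) - 1*(-36035/18284) = 24 + 36035/18284 = 474851/18284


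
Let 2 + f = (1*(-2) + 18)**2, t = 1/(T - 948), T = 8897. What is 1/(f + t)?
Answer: 7949/2019047 ≈ 0.0039370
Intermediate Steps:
t = 1/7949 (t = 1/(8897 - 948) = 1/7949 ≈ 0.00012580)
f = 254 (f = -2 + (1*(-2) + 18)**2 = -2 + (-2 + 18)**2 = -2 + 16**2 = -2 + 256 = 254)
1/(f + t) = 1/(254 + 1/7949) = 1/(2019047/7949) = 7949/2019047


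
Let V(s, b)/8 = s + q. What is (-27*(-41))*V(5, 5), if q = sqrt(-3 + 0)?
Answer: 44280 + 8856*I*sqrt(3) ≈ 44280.0 + 15339.0*I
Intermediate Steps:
q = I*sqrt(3) (q = sqrt(-3) = I*sqrt(3) ≈ 1.732*I)
V(s, b) = 8*s + 8*I*sqrt(3) (V(s, b) = 8*(s + I*sqrt(3)) = 8*s + 8*I*sqrt(3))
(-27*(-41))*V(5, 5) = (-27*(-41))*(8*5 + 8*I*sqrt(3)) = 1107*(40 + 8*I*sqrt(3)) = 44280 + 8856*I*sqrt(3)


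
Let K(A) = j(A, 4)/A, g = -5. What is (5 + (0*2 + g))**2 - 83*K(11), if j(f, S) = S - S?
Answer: 0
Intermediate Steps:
j(f, S) = 0
K(A) = 0 (K(A) = 0/A = 0)
(5 + (0*2 + g))**2 - 83*K(11) = (5 + (0*2 - 5))**2 - 83*0 = (5 + (0 - 5))**2 + 0 = (5 - 5)**2 + 0 = 0**2 + 0 = 0 + 0 = 0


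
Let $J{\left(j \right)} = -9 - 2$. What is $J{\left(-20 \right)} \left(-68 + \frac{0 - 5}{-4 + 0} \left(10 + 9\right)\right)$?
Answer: $\frac{1947}{4} \approx 486.75$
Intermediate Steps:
$J{\left(j \right)} = -11$ ($J{\left(j \right)} = -9 - 2 = -11$)
$J{\left(-20 \right)} \left(-68 + \frac{0 - 5}{-4 + 0} \left(10 + 9\right)\right) = - 11 \left(-68 + \frac{0 - 5}{-4 + 0} \left(10 + 9\right)\right) = - 11 \left(-68 + - \frac{5}{-4} \cdot 19\right) = - 11 \left(-68 + \left(-5\right) \left(- \frac{1}{4}\right) 19\right) = - 11 \left(-68 + \frac{5}{4} \cdot 19\right) = - 11 \left(-68 + \frac{95}{4}\right) = \left(-11\right) \left(- \frac{177}{4}\right) = \frac{1947}{4}$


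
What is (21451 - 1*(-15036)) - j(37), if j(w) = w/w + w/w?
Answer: 36485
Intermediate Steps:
j(w) = 2 (j(w) = 1 + 1 = 2)
(21451 - 1*(-15036)) - j(37) = (21451 - 1*(-15036)) - 1*2 = (21451 + 15036) - 2 = 36487 - 2 = 36485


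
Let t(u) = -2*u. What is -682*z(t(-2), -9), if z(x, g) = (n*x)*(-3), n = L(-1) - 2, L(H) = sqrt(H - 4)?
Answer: -16368 + 8184*I*sqrt(5) ≈ -16368.0 + 18300.0*I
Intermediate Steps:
L(H) = sqrt(-4 + H)
n = -2 + I*sqrt(5) (n = sqrt(-4 - 1) - 2 = sqrt(-5) - 2 = I*sqrt(5) - 2 = -2 + I*sqrt(5) ≈ -2.0 + 2.2361*I)
z(x, g) = -3*x*(-2 + I*sqrt(5)) (z(x, g) = ((-2 + I*sqrt(5))*x)*(-3) = (x*(-2 + I*sqrt(5)))*(-3) = -3*x*(-2 + I*sqrt(5)))
-682*z(t(-2), -9) = -2046*(-2*(-2))*(2 - I*sqrt(5)) = -2046*4*(2 - I*sqrt(5)) = -682*(24 - 12*I*sqrt(5)) = -16368 + 8184*I*sqrt(5)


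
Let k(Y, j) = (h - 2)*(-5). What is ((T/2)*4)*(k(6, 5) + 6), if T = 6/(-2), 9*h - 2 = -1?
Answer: -278/3 ≈ -92.667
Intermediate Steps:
h = ⅑ (h = 2/9 + (⅑)*(-1) = 2/9 - ⅑ = ⅑ ≈ 0.11111)
T = -3 (T = 6*(-½) = -3)
k(Y, j) = 85/9 (k(Y, j) = (⅑ - 2)*(-5) = -17/9*(-5) = 85/9)
((T/2)*4)*(k(6, 5) + 6) = (-3/2*4)*(85/9 + 6) = (-3*½*4)*(139/9) = -3/2*4*(139/9) = -6*139/9 = -278/3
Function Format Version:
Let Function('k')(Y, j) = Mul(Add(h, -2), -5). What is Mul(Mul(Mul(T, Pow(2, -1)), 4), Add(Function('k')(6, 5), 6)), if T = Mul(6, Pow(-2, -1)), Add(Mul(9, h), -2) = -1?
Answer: Rational(-278, 3) ≈ -92.667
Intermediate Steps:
h = Rational(1, 9) (h = Add(Rational(2, 9), Mul(Rational(1, 9), -1)) = Add(Rational(2, 9), Rational(-1, 9)) = Rational(1, 9) ≈ 0.11111)
T = -3 (T = Mul(6, Rational(-1, 2)) = -3)
Function('k')(Y, j) = Rational(85, 9) (Function('k')(Y, j) = Mul(Add(Rational(1, 9), -2), -5) = Mul(Rational(-17, 9), -5) = Rational(85, 9))
Mul(Mul(Mul(T, Pow(2, -1)), 4), Add(Function('k')(6, 5), 6)) = Mul(Mul(Mul(-3, Pow(2, -1)), 4), Add(Rational(85, 9), 6)) = Mul(Mul(Mul(-3, Rational(1, 2)), 4), Rational(139, 9)) = Mul(Mul(Rational(-3, 2), 4), Rational(139, 9)) = Mul(-6, Rational(139, 9)) = Rational(-278, 3)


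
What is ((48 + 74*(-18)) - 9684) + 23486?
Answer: 12518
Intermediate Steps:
((48 + 74*(-18)) - 9684) + 23486 = ((48 - 1332) - 9684) + 23486 = (-1284 - 9684) + 23486 = -10968 + 23486 = 12518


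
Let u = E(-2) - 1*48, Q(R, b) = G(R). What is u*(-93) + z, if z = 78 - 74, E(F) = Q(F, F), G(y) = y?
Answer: 4654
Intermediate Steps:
Q(R, b) = R
E(F) = F
u = -50 (u = -2 - 1*48 = -2 - 48 = -50)
z = 4
u*(-93) + z = -50*(-93) + 4 = 4650 + 4 = 4654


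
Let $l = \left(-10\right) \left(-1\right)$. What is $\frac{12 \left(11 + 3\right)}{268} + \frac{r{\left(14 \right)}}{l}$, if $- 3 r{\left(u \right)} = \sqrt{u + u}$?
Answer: $\frac{42}{67} - \frac{\sqrt{7}}{15} \approx 0.45048$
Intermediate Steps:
$r{\left(u \right)} = - \frac{\sqrt{2} \sqrt{u}}{3}$ ($r{\left(u \right)} = - \frac{\sqrt{u + u}}{3} = - \frac{\sqrt{2 u}}{3} = - \frac{\sqrt{2} \sqrt{u}}{3}$)
$l = 10$
$\frac{12 \left(11 + 3\right)}{268} + \frac{r{\left(14 \right)}}{l} = \frac{12 \left(11 + 3\right)}{268} + \frac{\left(- \frac{1}{3}\right) \sqrt{2} \sqrt{14}}{10} = 12 \cdot 14 \cdot \frac{1}{268} + - \frac{2 \sqrt{7}}{3} \cdot \frac{1}{10} = 168 \cdot \frac{1}{268} - \frac{\sqrt{7}}{15} = \frac{42}{67} - \frac{\sqrt{7}}{15}$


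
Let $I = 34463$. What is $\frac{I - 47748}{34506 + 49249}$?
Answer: $- \frac{2657}{16751} \approx -0.15862$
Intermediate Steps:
$\frac{I - 47748}{34506 + 49249} = \frac{34463 - 47748}{34506 + 49249} = - \frac{13285}{83755} = \left(-13285\right) \frac{1}{83755} = - \frac{2657}{16751}$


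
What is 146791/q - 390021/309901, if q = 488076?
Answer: -144869211905/151255240476 ≈ -0.95778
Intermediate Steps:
146791/q - 390021/309901 = 146791/488076 - 390021/309901 = -144869211905/151255240476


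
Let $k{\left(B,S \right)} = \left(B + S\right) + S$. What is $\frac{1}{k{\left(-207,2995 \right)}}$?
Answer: $\frac{1}{5783} \approx 0.00017292$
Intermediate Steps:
$k{\left(B,S \right)} = B + 2 S$
$\frac{1}{k{\left(-207,2995 \right)}} = \frac{1}{-207 + 2 \cdot 2995} = \frac{1}{-207 + 5990} = \frac{1}{5783}$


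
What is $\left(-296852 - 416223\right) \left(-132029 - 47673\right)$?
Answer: $128141003650$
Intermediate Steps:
$\left(-296852 - 416223\right) \left(-132029 - 47673\right) = \left(-713075\right) \left(-179702\right) = 128141003650$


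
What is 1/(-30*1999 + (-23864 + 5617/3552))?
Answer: -3552/297772751 ≈ -1.1929e-5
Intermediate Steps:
1/(-30*1999 + (-23864 + 5617/3552)) = 1/(-59970 + (-23864 + 5617*(1/3552))) = 1/(-59970 + (-23864 + 5617/3552)) = 1/(-59970 - 84759311/3552) = 1/(-297772751/3552) = -3552/297772751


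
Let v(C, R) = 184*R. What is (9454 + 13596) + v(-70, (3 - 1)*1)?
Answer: 23418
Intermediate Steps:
(9454 + 13596) + v(-70, (3 - 1)*1) = (9454 + 13596) + 184*((3 - 1)*1) = 23050 + 184*(2*1) = 23050 + 184*2 = 23050 + 368 = 23418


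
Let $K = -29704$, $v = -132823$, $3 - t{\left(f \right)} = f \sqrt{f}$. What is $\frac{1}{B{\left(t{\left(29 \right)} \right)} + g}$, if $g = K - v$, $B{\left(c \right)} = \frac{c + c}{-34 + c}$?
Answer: $\frac{603980224}{62283099022715} + \frac{493 \sqrt{29}}{62283099022715} \approx 9.6974 \cdot 10^{-6}$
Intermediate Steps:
$t{\left(f \right)} = 3 - f^{\frac{3}{2}}$ ($t{\left(f \right)} = 3 - f \sqrt{f} = 3 - f^{\frac{3}{2}}$)
$B{\left(c \right)} = \frac{2 c}{-34 + c}$
$g = 103119$ ($g = -29704 - -132823 = -29704 + 132823 = 103119$)
$\frac{1}{B{\left(t{\left(29 \right)} \right)} + g} = \frac{1}{\frac{2 \left(3 - 29^{\frac{3}{2}}\right)}{-34 + \left(3 - 29^{\frac{3}{2}}\right)} + 103119} = \frac{1}{\frac{2 \left(3 - 29 \sqrt{29}\right)}{-34 + \left(3 - 29 \sqrt{29}\right)} + 103119} = \frac{1}{\frac{2 \left(3 - 29 \sqrt{29}\right)}{-31 - 29 \sqrt{29}} + 103119} = \frac{1}{103119 + \frac{2 \left(3 - 29 \sqrt{29}\right)}{-31 - 29 \sqrt{29}}}$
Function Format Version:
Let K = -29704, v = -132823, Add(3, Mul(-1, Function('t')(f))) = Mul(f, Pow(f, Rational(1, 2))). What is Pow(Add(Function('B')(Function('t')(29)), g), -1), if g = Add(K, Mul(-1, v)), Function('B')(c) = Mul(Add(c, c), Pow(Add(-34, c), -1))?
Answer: Add(Rational(603980224, 62283099022715), Mul(Rational(493, 62283099022715), Pow(29, Rational(1, 2)))) ≈ 9.6974e-6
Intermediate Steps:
Function('t')(f) = Add(3, Mul(-1, Pow(f, Rational(3, 2)))) (Function('t')(f) = Add(3, Mul(-1, Mul(f, Pow(f, Rational(1, 2))))) = Add(3, Mul(-1, Pow(f, Rational(3, 2)))))
Function('B')(c) = Mul(2, c, Pow(Add(-34, c), -1)) (Function('B')(c) = Mul(Mul(2, c), Pow(Add(-34, c), -1)) = Mul(2, c, Pow(Add(-34, c), -1)))
g = 103119 (g = Add(-29704, Mul(-1, -132823)) = Add(-29704, 132823) = 103119)
Pow(Add(Function('B')(Function('t')(29)), g), -1) = Pow(Add(Mul(2, Add(3, Mul(-1, Pow(29, Rational(3, 2)))), Pow(Add(-34, Add(3, Mul(-1, Pow(29, Rational(3, 2))))), -1)), 103119), -1) = Pow(Add(Mul(2, Add(3, Mul(-1, Mul(29, Pow(29, Rational(1, 2))))), Pow(Add(-34, Add(3, Mul(-1, Mul(29, Pow(29, Rational(1, 2)))))), -1)), 103119), -1) = Pow(Add(Mul(2, Add(3, Mul(-29, Pow(29, Rational(1, 2)))), Pow(Add(-34, Add(3, Mul(-29, Pow(29, Rational(1, 2))))), -1)), 103119), -1) = Pow(Add(Mul(2, Add(3, Mul(-29, Pow(29, Rational(1, 2)))), Pow(Add(-31, Mul(-29, Pow(29, Rational(1, 2)))), -1)), 103119), -1) = Pow(Add(Mul(2, Pow(Add(-31, Mul(-29, Pow(29, Rational(1, 2)))), -1), Add(3, Mul(-29, Pow(29, Rational(1, 2))))), 103119), -1) = Pow(Add(103119, Mul(2, Pow(Add(-31, Mul(-29, Pow(29, Rational(1, 2)))), -1), Add(3, Mul(-29, Pow(29, Rational(1, 2)))))), -1)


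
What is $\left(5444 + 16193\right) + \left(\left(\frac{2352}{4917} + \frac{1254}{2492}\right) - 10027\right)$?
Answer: $\frac{23711876857}{2042194} \approx 11611.0$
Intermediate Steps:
$\left(5444 + 16193\right) + \left(\left(\frac{2352}{4917} + \frac{1254}{2492}\right) - 10027\right) = 21637 + \left(\left(2352 \cdot \frac{1}{4917} + 1254 \cdot \frac{1}{2492}\right) - 10027\right) = 21637 + \left(\left(\frac{784}{1639} + \frac{627}{1246}\right) - 10027\right) = 21637 + \left(\frac{2004517}{2042194} - 10027\right) = 21637 - \frac{20475074721}{2042194} = \frac{23711876857}{2042194}$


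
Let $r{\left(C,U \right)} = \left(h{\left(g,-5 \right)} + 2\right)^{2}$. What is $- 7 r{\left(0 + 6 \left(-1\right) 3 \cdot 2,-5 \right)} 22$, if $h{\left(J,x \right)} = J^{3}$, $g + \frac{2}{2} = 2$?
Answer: $-1386$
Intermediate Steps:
$g = 1$ ($g = -1 + 2 = 1$)
$r{\left(C,U \right)} = 9$ ($r{\left(C,U \right)} = \left(1^{3} + 2\right)^{2} = \left(1 + 2\right)^{2} = 3^{2} = 9$)
$- 7 r{\left(0 + 6 \left(-1\right) 3 \cdot 2,-5 \right)} 22 = \left(-7\right) 9 \cdot 22 = \left(-63\right) 22 = -1386$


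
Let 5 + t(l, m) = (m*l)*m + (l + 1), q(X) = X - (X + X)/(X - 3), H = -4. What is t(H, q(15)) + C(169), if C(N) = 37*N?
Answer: 5620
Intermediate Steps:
q(X) = X - 2*X/(-3 + X)
t(l, m) = -4 + l + l*m² (t(l, m) = -5 + ((m*l)*m + (l + 1)) = -5 + ((l*m)*m + (1 + l)) = -5 + (l*m² + (1 + l)) = -5 + (1 + l + l*m²) = -4 + l + l*m²)
t(H, q(15)) + C(169) = (-4 - 4 - 4*225*(-5 + 15)²/(-3 + 15)²) + 37*169 = (-4 - 4 - 4*(15*10/12)²) + 6253 = (-4 - 4 - 4*(15*(1/12)*10)²) + 6253 = (-4 - 4 - 4*(25/2)²) + 6253 = (-4 - 4 - 4*625/4) + 6253 = (-4 - 4 - 625) + 6253 = -633 + 6253 = 5620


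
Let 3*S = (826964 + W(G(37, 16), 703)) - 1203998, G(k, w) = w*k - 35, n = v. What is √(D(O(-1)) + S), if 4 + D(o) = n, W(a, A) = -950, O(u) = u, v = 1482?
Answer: 5*I*√44826/3 ≈ 352.87*I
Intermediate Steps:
n = 1482
G(k, w) = -35 + k*w (G(k, w) = k*w - 35 = -35 + k*w)
S = -377984/3 (S = ((826964 - 950) - 1203998)/3 = (826014 - 1203998)/3 = (⅓)*(-377984) = -377984/3 ≈ -1.2599e+5)
D(o) = 1478 (D(o) = -4 + 1482 = 1478)
√(D(O(-1)) + S) = √(1478 - 377984/3) = √(-373550/3) = 5*I*√44826/3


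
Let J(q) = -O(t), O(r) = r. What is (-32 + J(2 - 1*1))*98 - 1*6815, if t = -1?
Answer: -9853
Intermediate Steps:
J(q) = 1 (J(q) = -1*(-1) = 1)
(-32 + J(2 - 1*1))*98 - 1*6815 = (-32 + 1)*98 - 1*6815 = -31*98 - 6815 = -3038 - 6815 = -9853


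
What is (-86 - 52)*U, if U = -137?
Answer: 18906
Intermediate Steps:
(-86 - 52)*U = (-86 - 52)*(-137) = -138*(-137) = 18906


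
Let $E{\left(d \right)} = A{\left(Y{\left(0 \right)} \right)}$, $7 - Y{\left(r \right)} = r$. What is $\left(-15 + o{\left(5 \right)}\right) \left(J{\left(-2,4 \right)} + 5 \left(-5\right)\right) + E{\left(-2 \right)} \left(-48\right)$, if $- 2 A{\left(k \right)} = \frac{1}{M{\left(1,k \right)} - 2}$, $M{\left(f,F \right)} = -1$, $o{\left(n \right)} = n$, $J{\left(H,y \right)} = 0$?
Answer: $242$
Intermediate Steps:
$Y{\left(r \right)} = 7 - r$
$A{\left(k \right)} = \frac{1}{6}$ ($A{\left(k \right)} = - \frac{1}{2 \left(-1 - 2\right)} = - \frac{1}{2 \left(-3\right)} = \left(- \frac{1}{2}\right) \left(- \frac{1}{3}\right) = \frac{1}{6}$)
$E{\left(d \right)} = \frac{1}{6}$
$\left(-15 + o{\left(5 \right)}\right) \left(J{\left(-2,4 \right)} + 5 \left(-5\right)\right) + E{\left(-2 \right)} \left(-48\right) = \left(-15 + 5\right) \left(0 + 5 \left(-5\right)\right) + \frac{1}{6} \left(-48\right) = - 10 \left(0 - 25\right) - 8 = \left(-10\right) \left(-25\right) - 8 = 250 - 8 = 242$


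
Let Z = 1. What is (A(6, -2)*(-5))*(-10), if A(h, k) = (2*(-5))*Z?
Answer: -500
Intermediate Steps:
A(h, k) = -10 (A(h, k) = (2*(-5))*1 = -10*1 = -10)
(A(6, -2)*(-5))*(-10) = -10*(-5)*(-10) = 50*(-10) = -500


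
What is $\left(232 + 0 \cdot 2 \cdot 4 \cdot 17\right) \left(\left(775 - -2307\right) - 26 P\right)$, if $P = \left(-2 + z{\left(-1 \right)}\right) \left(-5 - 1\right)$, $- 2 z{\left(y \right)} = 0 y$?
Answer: $642640$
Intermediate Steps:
$z{\left(y \right)} = 0$ ($z{\left(y \right)} = - \frac{0 y}{2} = \left(- \frac{1}{2}\right) 0 = 0$)
$P = 12$ ($P = \left(-2 + 0\right) \left(-5 - 1\right) = \left(-2\right) \left(-6\right) = 12$)
$\left(232 + 0 \cdot 2 \cdot 4 \cdot 17\right) \left(\left(775 - -2307\right) - 26 P\right) = \left(232 + 0 \cdot 2 \cdot 4 \cdot 17\right) \left(\left(775 - -2307\right) - 312\right) = \left(232 + 0 \cdot 4 \cdot 17\right) \left(\left(775 + 2307\right) - 312\right) = \left(232 + 0 \cdot 17\right) \left(3082 - 312\right) = \left(232 + 0\right) 2770 = 232 \cdot 2770 = 642640$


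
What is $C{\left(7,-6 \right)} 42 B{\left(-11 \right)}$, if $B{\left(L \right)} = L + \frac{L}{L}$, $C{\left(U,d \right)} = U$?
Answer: $-2940$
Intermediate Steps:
$B{\left(L \right)} = 1 + L$ ($B{\left(L \right)} = L + 1 = 1 + L$)
$C{\left(7,-6 \right)} 42 B{\left(-11 \right)} = 7 \cdot 42 \left(1 - 11\right) = 294 \left(-10\right) = -2940$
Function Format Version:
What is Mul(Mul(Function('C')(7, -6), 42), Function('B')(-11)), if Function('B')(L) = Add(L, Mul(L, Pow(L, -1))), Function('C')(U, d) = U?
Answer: -2940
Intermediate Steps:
Function('B')(L) = Add(1, L) (Function('B')(L) = Add(L, 1) = Add(1, L))
Mul(Mul(Function('C')(7, -6), 42), Function('B')(-11)) = Mul(Mul(7, 42), Add(1, -11)) = Mul(294, -10) = -2940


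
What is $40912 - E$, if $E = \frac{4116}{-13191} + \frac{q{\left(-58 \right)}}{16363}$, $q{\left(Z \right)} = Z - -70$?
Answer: $\frac{2943563514504}{71948111} \approx 40912.0$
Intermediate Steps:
$q{\left(Z \right)} = 70 + Z$ ($q{\left(Z \right)} = Z + 70 = 70 + Z$)
$E = - \frac{22397272}{71948111}$ ($E = \frac{4116}{-13191} + \frac{70 - 58}{16363} = 4116 \left(- \frac{1}{13191}\right) + 12 \cdot \frac{1}{16363} = - \frac{1372}{4397} + \frac{12}{16363} = - \frac{22397272}{71948111} \approx -0.3113$)
$40912 - E = 40912 - - \frac{22397272}{71948111} = 40912 + \frac{22397272}{71948111} = \frac{2943563514504}{71948111}$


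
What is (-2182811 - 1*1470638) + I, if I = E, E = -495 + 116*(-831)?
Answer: -3750340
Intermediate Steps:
E = -96891 (E = -495 - 96396 = -96891)
I = -96891
(-2182811 - 1*1470638) + I = (-2182811 - 1*1470638) - 96891 = (-2182811 - 1470638) - 96891 = -3653449 - 96891 = -3750340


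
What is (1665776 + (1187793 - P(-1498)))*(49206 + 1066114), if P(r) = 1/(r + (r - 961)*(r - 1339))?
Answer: 4439585888544020896/1394937 ≈ 3.1826e+12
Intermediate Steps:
P(r) = 1/(r + (-1339 + r)*(-961 + r)) (P(r) = 1/(r + (-961 + r)*(-1339 + r)) = 1/(r + (-1339 + r)*(-961 + r)))
(1665776 + (1187793 - P(-1498)))*(49206 + 1066114) = (1665776 + (1187793 - 1/(1286779 + (-1498)² - 2299*(-1498))))*(49206 + 1066114) = (1665776 + (1187793 - 1/(1286779 + 2244004 + 3443902)))*1115320 = (1665776 + (1187793 - 1/6974685))*1115320 = (1665776 + 8284482020204/6974685)*1115320 = (19902744900764/6974685)*1115320 = 4439585888544020896/1394937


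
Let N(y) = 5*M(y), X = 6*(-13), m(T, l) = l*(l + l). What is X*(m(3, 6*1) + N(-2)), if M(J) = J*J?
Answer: -7176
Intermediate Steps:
m(T, l) = 2*l**2 (m(T, l) = l*(2*l) = 2*l**2)
X = -78
M(J) = J**2
N(y) = 5*y**2
X*(m(3, 6*1) + N(-2)) = -78*(2*(6*1)**2 + 5*(-2)**2) = -78*(2*6**2 + 5*4) = -78*(2*36 + 20) = -78*(72 + 20) = -78*92 = -7176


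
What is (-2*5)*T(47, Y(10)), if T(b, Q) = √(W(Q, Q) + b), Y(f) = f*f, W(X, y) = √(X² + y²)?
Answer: -10*√(47 + 100*√2) ≈ -137.27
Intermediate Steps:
Y(f) = f²
T(b, Q) = √(b + √2*√(Q²)) (T(b, Q) = √(√(Q² + Q²) + b) = √(√(2*Q²) + b) = √(√2*√(Q²) + b) = √(b + √2*√(Q²)))
(-2*5)*T(47, Y(10)) = (-2*5)*√(47 + √2*√((10²)²)) = -10*√(47 + √2*√(100²)) = -10*√(47 + √2*√10000) = -10*√(47 + √2*100) = -10*√(47 + 100*√2)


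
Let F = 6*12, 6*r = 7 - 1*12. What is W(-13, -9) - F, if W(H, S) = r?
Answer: -437/6 ≈ -72.833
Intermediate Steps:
r = -⅚ (r = (7 - 1*12)/6 = (7 - 12)/6 = (⅙)*(-5) = -⅚ ≈ -0.83333)
W(H, S) = -⅚
F = 72
W(-13, -9) - F = -⅚ - 1*72 = -⅚ - 72 = -437/6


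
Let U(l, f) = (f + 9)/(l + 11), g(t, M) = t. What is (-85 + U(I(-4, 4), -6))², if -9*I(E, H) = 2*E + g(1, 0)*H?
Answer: 76177984/10609 ≈ 7180.5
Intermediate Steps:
I(E, H) = -2*E/9 - H/9 (I(E, H) = -(2*E + 1*H)/9 = -(2*E + H)/9 = -(H + 2*E)/9 = -2*E/9 - H/9)
U(l, f) = (9 + f)/(11 + l)
(-85 + U(I(-4, 4), -6))² = (-85 + (9 - 6)/(11 + (-2/9*(-4) - ⅑*4)))² = (-85 + 3/(11 + (8/9 - 4/9)))² = (-85 + 3/(11 + 4/9))² = (-85 + 3/(103/9))² = (-85 + (9/103)*3)² = (-85 + 27/103)² = (-8728/103)² = 76177984/10609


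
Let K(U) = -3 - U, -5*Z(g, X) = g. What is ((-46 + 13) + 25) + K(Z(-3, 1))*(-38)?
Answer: 644/5 ≈ 128.80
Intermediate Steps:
Z(g, X) = -g/5
((-46 + 13) + 25) + K(Z(-3, 1))*(-38) = ((-46 + 13) + 25) + (-3 - (-1)*(-3)/5)*(-38) = (-33 + 25) + (-3 - 1*⅗)*(-38) = -8 + (-3 - ⅗)*(-38) = -8 - 18/5*(-38) = -8 + 684/5 = 644/5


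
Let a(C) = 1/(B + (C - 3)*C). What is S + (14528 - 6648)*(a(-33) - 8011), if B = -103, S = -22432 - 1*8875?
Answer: -13705281603/217 ≈ -6.3158e+7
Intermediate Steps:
S = -31307 (S = -22432 - 8875 = -31307)
a(C) = 1/(-103 + C*(-3 + C)) (a(C) = 1/(-103 + (C - 3)*C) = 1/(-103 + (-3 + C)*C) = 1/(-103 + C*(-3 + C)))
S + (14528 - 6648)*(a(-33) - 8011) = -31307 + (14528 - 6648)*(1/(-103 + (-33)² - 3*(-33)) - 8011) = -31307 + 7880*(1/(-103 + 1089 + 99) - 8011) = -31307 + 7880*(1/1085 - 8011) = -31307 + 7880*(-8691934/1085) = -31307 - 13698487984/217 = -13705281603/217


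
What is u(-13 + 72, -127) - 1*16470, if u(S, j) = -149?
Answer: -16619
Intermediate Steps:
u(-13 + 72, -127) - 1*16470 = -149 - 1*16470 = -149 - 16470 = -16619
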